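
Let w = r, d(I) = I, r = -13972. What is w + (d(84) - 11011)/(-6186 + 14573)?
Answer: -117194091/8387 ≈ -13973.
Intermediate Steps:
w = -13972
w + (d(84) - 11011)/(-6186 + 14573) = -13972 + (84 - 11011)/(-6186 + 14573) = -13972 - 10927/8387 = -117194091/8387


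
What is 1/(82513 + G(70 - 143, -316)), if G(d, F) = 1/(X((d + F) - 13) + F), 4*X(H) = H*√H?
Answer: 76281553993/6294219858830163 - 67*I*√402/18882659576490489 ≈ 1.2119e-5 - 7.1142e-14*I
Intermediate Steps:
X(H) = H^(3/2)/4 (X(H) = (H*√H)/4 = H^(3/2)/4)
G(d, F) = 1/(F + (-13 + F + d)^(3/2)/4) (G(d, F) = 1/(((d + F) - 13)^(3/2)/4 + F) = 1/(((F + d) - 13)^(3/2)/4 + F) = 1/((-13 + F + d)^(3/2)/4 + F) = 1/(F + (-13 + F + d)^(3/2)/4))
1/(82513 + G(70 - 143, -316)) = 1/(82513 + 4/((-13 - 316 + (70 - 143))^(3/2) + 4*(-316))) = 1/(82513 + 4/((-13 - 316 - 73)^(3/2) - 1264)) = 1/(82513 + 4/((-402)^(3/2) - 1264)) = 1/(82513 + 4/(-402*I*√402 - 1264)) = 1/(82513 + 4/(-1264 - 402*I*√402))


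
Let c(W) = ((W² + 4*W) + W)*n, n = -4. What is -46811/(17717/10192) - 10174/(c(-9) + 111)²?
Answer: -74248523018/2756259 ≈ -26938.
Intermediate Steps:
c(W) = -20*W - 4*W² (c(W) = ((W² + 4*W) + W)*(-4) = (W² + 5*W)*(-4) = -20*W - 4*W²)
-46811/(17717/10192) - 10174/(c(-9) + 111)² = -46811/(17717/10192) - 10174/(-4*(-9)*(5 - 9) + 111)² = -46811/(17717*(1/10192)) - 10174/(-4*(-9)*(-4) + 111)² = -46811/2531/1456 - 10174/(-144 + 111)² = -46811*1456/2531 - 10174/((-33)²) = -68156816/2531 - 10174/1089 = -74248523018/2756259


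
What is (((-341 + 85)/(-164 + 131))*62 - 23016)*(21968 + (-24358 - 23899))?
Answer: 6516657528/11 ≈ 5.9242e+8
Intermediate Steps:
(((-341 + 85)/(-164 + 131))*62 - 23016)*(21968 + (-24358 - 23899)) = (-256/(-33)*62 - 23016)*(21968 - 48257) = (-256*(-1/33)*62 - 23016)*(-26289) = ((256/33)*62 - 23016)*(-26289) = (15872/33 - 23016)*(-26289) = -743656/33*(-26289) = 6516657528/11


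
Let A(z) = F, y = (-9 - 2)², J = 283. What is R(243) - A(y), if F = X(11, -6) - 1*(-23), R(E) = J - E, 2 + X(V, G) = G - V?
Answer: 36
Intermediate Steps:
X(V, G) = -2 + G - V (X(V, G) = -2 + (G - V) = -2 + G - V)
y = 121 (y = (-11)² = 121)
R(E) = 283 - E
F = 4 (F = (-2 - 6 - 1*11) - 1*(-23) = (-2 - 6 - 11) + 23 = -19 + 23 = 4)
A(z) = 4
R(243) - A(y) = (283 - 1*243) - 1*4 = (283 - 243) - 4 = 40 - 4 = 36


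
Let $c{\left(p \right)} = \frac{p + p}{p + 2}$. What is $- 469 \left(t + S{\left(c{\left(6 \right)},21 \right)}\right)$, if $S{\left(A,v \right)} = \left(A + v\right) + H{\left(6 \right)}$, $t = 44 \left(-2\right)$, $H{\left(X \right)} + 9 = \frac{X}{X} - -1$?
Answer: $\frac{68005}{2} \approx 34003.0$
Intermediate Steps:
$H{\left(X \right)} = -7$ ($H{\left(X \right)} = -9 + \left(\frac{X}{X} - -1\right) = -9 + \left(1 + 1\right) = -9 + 2 = -7$)
$t = -88$
$c{\left(p \right)} = \frac{2 p}{2 + p}$
$S{\left(A,v \right)} = -7 + A + v$ ($S{\left(A,v \right)} = \left(A + v\right) - 7 = -7 + A + v$)
$- 469 \left(t + S{\left(c{\left(6 \right)},21 \right)}\right) = - 469 \left(-88 + \left(-7 + 2 \cdot 6 \frac{1}{2 + 6} + 21\right)\right) = - 469 \left(-88 + \left(-7 + 2 \cdot 6 \cdot \frac{1}{8} + 21\right)\right) = - 469 \left(-88 + \left(-7 + \frac{3}{2} + 21\right)\right) = - 469 \left(-88 + \frac{31}{2}\right) = \left(-469\right) \left(- \frac{145}{2}\right) = \frac{68005}{2}$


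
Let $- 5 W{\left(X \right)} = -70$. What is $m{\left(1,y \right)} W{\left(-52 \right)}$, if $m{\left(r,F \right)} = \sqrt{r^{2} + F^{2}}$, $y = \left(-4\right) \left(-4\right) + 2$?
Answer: $70 \sqrt{13} \approx 252.39$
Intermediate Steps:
$y = 18$ ($y = 16 + 2 = 18$)
$W{\left(X \right)} = 14$ ($W{\left(X \right)} = \left(- \frac{1}{5}\right) \left(-70\right) = 14$)
$m{\left(r,F \right)} = \sqrt{F^{2} + r^{2}}$
$m{\left(1,y \right)} W{\left(-52 \right)} = \sqrt{18^{2} + 1^{2}} \cdot 14 = \sqrt{324 + 1} \cdot 14 = \sqrt{325} \cdot 14 = 5 \sqrt{13} \cdot 14 = 70 \sqrt{13}$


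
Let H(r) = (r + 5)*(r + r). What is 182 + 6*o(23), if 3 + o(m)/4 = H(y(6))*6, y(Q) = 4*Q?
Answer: 200558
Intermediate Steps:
H(r) = 2*r*(5 + r) (H(r) = (5 + r)*(2*r) = 2*r*(5 + r))
o(m) = 33396 (o(m) = -12 + 4*((2*(4*6)*(5 + 4*6))*6) = -12 + 4*((2*24*(5 + 24))*6) = -12 + 4*((2*24*29)*6) = -12 + 4*(1392*6) = -12 + 4*8352 = -12 + 33408 = 33396)
182 + 6*o(23) = 182 + 6*33396 = 182 + 200376 = 200558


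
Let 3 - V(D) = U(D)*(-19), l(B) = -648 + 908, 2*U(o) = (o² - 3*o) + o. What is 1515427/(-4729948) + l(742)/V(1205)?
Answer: -41736478021097/130275496210068 ≈ -0.32037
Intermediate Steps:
U(o) = o²/2 - o (U(o) = ((o² - 3*o) + o)/2 = (o² - 2*o)/2 = o²/2 - o)
l(B) = 260
V(D) = 3 + 19*D*(-2 + D)/2 (V(D) = 3 - D*(-2 + D)/2*(-19) = 3 - (-19)*D*(-2 + D)/2 = 3 + 19*D*(-2 + D)/2)
1515427/(-4729948) + l(742)/V(1205) = 1515427/(-4729948) + 260/(3 + (19/2)*1205*(-2 + 1205)) = 1515427*(-1/4729948) + 260/(3 + (19/2)*1205*1203) = -1515427/4729948 + 260/(3 + 27542685/2) = -1515427/4729948 + 260/(27542691/2) = -1515427/4729948 + 260*(2/27542691) = -1515427/4729948 + 520/27542691 = -41736478021097/130275496210068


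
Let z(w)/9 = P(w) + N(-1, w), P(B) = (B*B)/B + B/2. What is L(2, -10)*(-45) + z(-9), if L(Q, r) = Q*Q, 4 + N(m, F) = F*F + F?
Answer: 621/2 ≈ 310.50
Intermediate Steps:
N(m, F) = -4 + F + F**2 (N(m, F) = -4 + (F*F + F) = -4 + (F**2 + F) = -4 + (F + F**2) = -4 + F + F**2)
P(B) = 3*B/2 (P(B) = B**2/B + B*(1/2) = B + B/2 = 3*B/2)
L(Q, r) = Q**2
z(w) = -36 + 9*w**2 + 45*w/2 (z(w) = 9*(3*w/2 + (-4 + w + w**2)) = 9*(-4 + w**2 + 5*w/2) = -36 + 9*w**2 + 45*w/2)
L(2, -10)*(-45) + z(-9) = 2**2*(-45) + (-36 + 9*(-9)**2 + (45/2)*(-9)) = 4*(-45) + (-36 + 9*81 - 405/2) = -180 + (-36 + 729 - 405/2) = -180 + 981/2 = 621/2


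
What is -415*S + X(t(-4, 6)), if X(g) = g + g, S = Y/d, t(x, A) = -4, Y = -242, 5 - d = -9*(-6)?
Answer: -100822/49 ≈ -2057.6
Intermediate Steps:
d = -49 (d = 5 - (-9)*(-6) = 5 - 1*54 = 5 - 54 = -49)
S = 242/49 (S = -242/(-49) = -242*(-1/49) = 242/49 ≈ 4.9388)
X(g) = 2*g
-415*S + X(t(-4, 6)) = -415*242/49 + 2*(-4) = -100430/49 - 8 = -100822/49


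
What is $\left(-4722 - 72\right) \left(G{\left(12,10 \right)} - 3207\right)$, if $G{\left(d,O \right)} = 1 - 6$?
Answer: $15398328$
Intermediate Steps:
$G{\left(d,O \right)} = -5$ ($G{\left(d,O \right)} = 1 - 6 = -5$)
$\left(-4722 - 72\right) \left(G{\left(12,10 \right)} - 3207\right) = \left(-4722 - 72\right) \left(-5 - 3207\right) = \left(-4794\right) \left(-3212\right) = 15398328$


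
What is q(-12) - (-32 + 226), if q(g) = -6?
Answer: -200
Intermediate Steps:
q(-12) - (-32 + 226) = -6 - (-32 + 226) = -6 - 1*194 = -6 - 194 = -200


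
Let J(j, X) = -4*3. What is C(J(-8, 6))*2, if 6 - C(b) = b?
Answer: 36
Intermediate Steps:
J(j, X) = -12
C(b) = 6 - b
C(J(-8, 6))*2 = (6 - 1*(-12))*2 = (6 + 12)*2 = 18*2 = 36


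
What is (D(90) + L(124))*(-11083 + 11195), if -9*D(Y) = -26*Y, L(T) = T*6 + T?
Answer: 126336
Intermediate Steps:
L(T) = 7*T (L(T) = 6*T + T = 7*T)
D(Y) = 26*Y/9 (D(Y) = -(-26)*Y/9 = 26*Y/9)
(D(90) + L(124))*(-11083 + 11195) = ((26/9)*90 + 7*124)*(-11083 + 11195) = (260 + 868)*112 = 1128*112 = 126336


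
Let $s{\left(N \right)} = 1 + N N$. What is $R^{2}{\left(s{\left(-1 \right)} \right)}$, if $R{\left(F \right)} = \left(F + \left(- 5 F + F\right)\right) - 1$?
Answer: $49$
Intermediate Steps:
$s{\left(N \right)} = 1 + N^{2}$
$R{\left(F \right)} = -1 - 3 F$ ($R{\left(F \right)} = \left(F - 4 F\right) - 1 = - 3 F - 1 = -1 - 3 F$)
$R^{2}{\left(s{\left(-1 \right)} \right)} = \left(-1 - 3 \left(1 + \left(-1\right)^{2}\right)\right)^{2} = \left(-1 - 3 \left(1 + 1\right)\right)^{2} = \left(-1 - 6\right)^{2} = \left(-7\right)^{2} = 49$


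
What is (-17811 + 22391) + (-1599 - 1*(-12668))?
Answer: 15649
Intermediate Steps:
(-17811 + 22391) + (-1599 - 1*(-12668)) = 4580 + (-1599 + 12668) = 4580 + 11069 = 15649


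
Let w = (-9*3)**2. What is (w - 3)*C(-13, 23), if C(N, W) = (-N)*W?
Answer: 217074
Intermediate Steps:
w = 729 (w = (-27)**2 = 729)
C(N, W) = -N*W
(w - 3)*C(-13, 23) = (729 - 3)*(-1*(-13)*23) = 726*299 = 217074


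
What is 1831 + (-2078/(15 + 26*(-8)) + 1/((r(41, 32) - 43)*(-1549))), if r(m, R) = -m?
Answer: 46251163669/25112388 ≈ 1841.8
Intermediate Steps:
1831 + (-2078/(15 + 26*(-8)) + 1/((r(41, 32) - 43)*(-1549))) = 1831 + (-2078/(15 + 26*(-8)) + 1/(-1*41 - 43*(-1549))) = 1831 + (-2078/(15 - 208) - 1/1549/(-41 - 43)) = 1831 + (-2078/(-193) - 1/1549/(-84)) = 1831 + (-2078*(-1/193) - 1/84*(-1/1549)) = 1831 + (2078/193 + 1/130116) = 1831 + 270381241/25112388 = 46251163669/25112388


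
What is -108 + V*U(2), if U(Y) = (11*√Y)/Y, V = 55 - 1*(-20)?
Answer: -108 + 825*√2/2 ≈ 475.36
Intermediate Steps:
V = 75 (V = 55 + 20 = 75)
U(Y) = 11/√Y
-108 + V*U(2) = -108 + 75*(11/√2) = -108 + 75*(11*(√2/2)) = -108 + 75*(11*√2/2) = -108 + 825*√2/2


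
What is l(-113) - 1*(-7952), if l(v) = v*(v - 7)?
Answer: 21512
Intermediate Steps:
l(v) = v*(-7 + v)
l(-113) - 1*(-7952) = -113*(-7 - 113) - 1*(-7952) = -113*(-120) + 7952 = 13560 + 7952 = 21512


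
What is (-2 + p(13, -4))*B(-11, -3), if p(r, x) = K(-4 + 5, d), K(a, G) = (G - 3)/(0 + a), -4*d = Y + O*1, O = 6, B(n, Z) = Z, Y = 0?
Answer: 39/2 ≈ 19.500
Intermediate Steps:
d = -3/2 (d = -(0 + 6*1)/4 = -(0 + 6)/4 = -1/4*6 = -3/2 ≈ -1.5000)
K(a, G) = (-3 + G)/a
p(r, x) = -9/2 (p(r, x) = (-3 - 3/2)/(-4 + 5) = -9/2/1 = 1*(-9/2) = -9/2)
(-2 + p(13, -4))*B(-11, -3) = (-2 - 9/2)*(-3) = -13/2*(-3) = 39/2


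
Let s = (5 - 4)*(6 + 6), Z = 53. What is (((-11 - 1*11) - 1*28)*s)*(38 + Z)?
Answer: -54600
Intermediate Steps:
s = 12 (s = 1*12 = 12)
(((-11 - 1*11) - 1*28)*s)*(38 + Z) = (((-11 - 1*11) - 1*28)*12)*(38 + 53) = (((-11 - 11) - 28)*12)*91 = ((-22 - 28)*12)*91 = -50*12*91 = -600*91 = -54600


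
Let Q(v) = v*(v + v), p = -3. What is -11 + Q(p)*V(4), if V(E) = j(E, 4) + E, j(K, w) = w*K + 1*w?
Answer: 421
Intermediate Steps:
j(K, w) = w + K*w (j(K, w) = K*w + w = w + K*w)
Q(v) = 2*v² (Q(v) = v*(2*v) = 2*v²)
V(E) = 4 + 5*E (V(E) = 4*(1 + E) + E = (4 + 4*E) + E = 4 + 5*E)
-11 + Q(p)*V(4) = -11 + (2*(-3)²)*(4 + 5*4) = -11 + (2*9)*(4 + 20) = -11 + 18*24 = -11 + 432 = 421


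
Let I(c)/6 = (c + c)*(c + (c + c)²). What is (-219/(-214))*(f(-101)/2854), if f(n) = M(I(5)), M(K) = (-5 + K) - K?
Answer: -1095/610756 ≈ -0.0017929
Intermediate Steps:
I(c) = 12*c*(c + 4*c²) (I(c) = 6*((c + c)*(c + (c + c)²)) = 6*((2*c)*(c + (2*c)²)) = 6*((2*c)*(c + 4*c²)) = 6*(2*c*(c + 4*c²)) = 12*c*(c + 4*c²))
M(K) = -5
f(n) = -5
(-219/(-214))*(f(-101)/2854) = (-219/(-214))*(-5/2854) = (-219*(-1/214))*(-5*1/2854) = (219/214)*(-5/2854) = -1095/610756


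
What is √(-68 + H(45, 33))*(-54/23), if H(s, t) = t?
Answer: -54*I*√35/23 ≈ -13.89*I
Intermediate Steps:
√(-68 + H(45, 33))*(-54/23) = √(-68 + 33)*(-54/23) = √(-35)*(-54*1/23) = (I*√35)*(-54/23) = -54*I*√35/23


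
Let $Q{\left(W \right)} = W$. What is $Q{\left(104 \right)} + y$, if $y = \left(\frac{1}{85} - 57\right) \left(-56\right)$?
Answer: $\frac{280104}{85} \approx 3295.3$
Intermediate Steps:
$y = \frac{271264}{85}$ ($y = \left(\frac{1}{85} - 57\right) \left(-56\right) = \left(- \frac{4844}{85}\right) \left(-56\right) = \frac{271264}{85} \approx 3191.3$)
$Q{\left(104 \right)} + y = 104 + \frac{271264}{85} = \frac{280104}{85}$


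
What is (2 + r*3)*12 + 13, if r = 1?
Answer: 73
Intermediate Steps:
(2 + r*3)*12 + 13 = (2 + 1*3)*12 + 13 = (2 + 3)*12 + 13 = 5*12 + 13 = 60 + 13 = 73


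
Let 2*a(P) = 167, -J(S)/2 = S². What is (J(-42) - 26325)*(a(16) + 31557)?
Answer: -1889127693/2 ≈ -9.4456e+8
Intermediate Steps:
J(S) = -2*S²
a(P) = 167/2 (a(P) = (½)*167 = 167/2)
(J(-42) - 26325)*(a(16) + 31557) = (-2*(-42)² - 26325)*(167/2 + 31557) = (-2*1764 - 26325)*(63281/2) = (-3528 - 26325)*(63281/2) = -29853*63281/2 = -1889127693/2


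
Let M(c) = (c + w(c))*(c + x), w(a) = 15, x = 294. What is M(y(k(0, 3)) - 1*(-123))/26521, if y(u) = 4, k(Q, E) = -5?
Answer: 59782/26521 ≈ 2.2541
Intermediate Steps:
M(c) = (15 + c)*(294 + c) (M(c) = (c + 15)*(c + 294) = (15 + c)*(294 + c))
M(y(k(0, 3)) - 1*(-123))/26521 = (4410 + (4 - 1*(-123))² + 309*(4 - 1*(-123)))/26521 = (4410 + (4 + 123)² + 309*(4 + 123))*(1/26521) = (4410 + 127² + 309*127)*(1/26521) = (4410 + 16129 + 39243)*(1/26521) = 59782*(1/26521) = 59782/26521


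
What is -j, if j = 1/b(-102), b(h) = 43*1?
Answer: -1/43 ≈ -0.023256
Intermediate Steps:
b(h) = 43
j = 1/43 ≈ 0.023256
-j = -1*1/43 = -1/43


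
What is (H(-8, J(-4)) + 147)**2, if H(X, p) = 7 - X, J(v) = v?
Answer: 26244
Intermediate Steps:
(H(-8, J(-4)) + 147)**2 = ((7 - 1*(-8)) + 147)**2 = ((7 + 8) + 147)**2 = (15 + 147)**2 = 162**2 = 26244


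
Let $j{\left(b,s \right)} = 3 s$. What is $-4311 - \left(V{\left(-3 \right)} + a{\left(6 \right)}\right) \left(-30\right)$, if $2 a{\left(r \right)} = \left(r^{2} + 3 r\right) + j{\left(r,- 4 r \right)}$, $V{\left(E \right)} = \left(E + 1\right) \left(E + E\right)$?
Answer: $-4221$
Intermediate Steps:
$V{\left(E \right)} = 2 E \left(1 + E\right)$ ($V{\left(E \right)} = \left(1 + E\right) 2 E = 2 E \left(1 + E\right)$)
$a{\left(r \right)} = \frac{r^{2}}{2} - \frac{9 r}{2}$ ($a{\left(r \right)} = \frac{\left(r^{2} + 3 r\right) + 3 \left(- 4 r\right)}{2} = \frac{\left(r^{2} + 3 r\right) - 12 r}{2} = \frac{r^{2} - 9 r}{2} = \frac{r^{2}}{2} - \frac{9 r}{2}$)
$-4311 - \left(V{\left(-3 \right)} + a{\left(6 \right)}\right) \left(-30\right) = -4311 - \left(2 \left(-3\right) \left(1 - 3\right) + \frac{1}{2} \cdot 6 \left(-9 + 6\right)\right) \left(-30\right) = -4311 - \left(2 \left(-3\right) \left(-2\right) + \frac{1}{2} \cdot 6 \left(-3\right)\right) \left(-30\right) = -4311 - \left(12 - 9\right) \left(-30\right) = -4311 - 3 \left(-30\right) = -4311 - -90 = -4311 + 90 = -4221$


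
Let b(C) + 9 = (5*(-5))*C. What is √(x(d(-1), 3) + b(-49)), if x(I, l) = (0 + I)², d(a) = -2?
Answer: 2*√305 ≈ 34.928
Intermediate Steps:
x(I, l) = I²
b(C) = -9 - 25*C (b(C) = -9 + (5*(-5))*C = -9 - 25*C)
√(x(d(-1), 3) + b(-49)) = √((-2)² + (-9 - 25*(-49))) = √(4 + (-9 + 1225)) = √(4 + 1216) = √1220 = 2*√305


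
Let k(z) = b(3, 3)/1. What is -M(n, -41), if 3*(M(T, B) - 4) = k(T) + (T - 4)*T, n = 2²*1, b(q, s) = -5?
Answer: -7/3 ≈ -2.3333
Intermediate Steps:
k(z) = -5 (k(z) = -5/1 = -5*1 = -5)
n = 4 (n = 4*1 = 4)
M(T, B) = 7/3 + T*(-4 + T)/3 (M(T, B) = 4 + (-5 + (T - 4)*T)/3 = 4 + (-5 + (-4 + T)*T)/3 = 4 + (-5 + T*(-4 + T))/3 = 4 + (-5/3 + T*(-4 + T)/3) = 7/3 + T*(-4 + T)/3)
-M(n, -41) = -(7/3 - 4/3*4 + (⅓)*4²) = -(7/3 - 16/3 + (⅓)*16) = -(7/3 - 16/3 + 16/3) = -1*7/3 = -7/3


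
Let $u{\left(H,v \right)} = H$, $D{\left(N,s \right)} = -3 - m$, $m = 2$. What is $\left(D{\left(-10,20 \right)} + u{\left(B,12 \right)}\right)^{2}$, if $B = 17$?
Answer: $144$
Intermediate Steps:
$D{\left(N,s \right)} = -5$ ($D{\left(N,s \right)} = -3 - 2 = -5$)
$\left(D{\left(-10,20 \right)} + u{\left(B,12 \right)}\right)^{2} = \left(-5 + 17\right)^{2} = 12^{2} = 144$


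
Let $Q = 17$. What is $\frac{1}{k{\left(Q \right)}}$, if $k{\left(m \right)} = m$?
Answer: $\frac{1}{17} \approx 0.058824$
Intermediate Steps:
$\frac{1}{k{\left(Q \right)}} = \frac{1}{17}$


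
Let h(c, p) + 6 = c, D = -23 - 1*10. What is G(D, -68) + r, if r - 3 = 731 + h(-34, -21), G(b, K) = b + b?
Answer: 628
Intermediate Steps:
D = -33 (D = -23 - 10 = -33)
h(c, p) = -6 + c
G(b, K) = 2*b
r = 694 (r = 3 + (731 + (-6 - 34)) = 3 + (731 - 40) = 3 + 691 = 694)
G(D, -68) + r = 2*(-33) + 694 = -66 + 694 = 628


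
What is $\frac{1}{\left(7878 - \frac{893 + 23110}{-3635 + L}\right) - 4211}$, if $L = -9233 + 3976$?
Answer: $\frac{988}{3625663} \approx 0.0002725$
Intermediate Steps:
$L = -5257$
$\frac{1}{\left(7878 - \frac{893 + 23110}{-3635 + L}\right) - 4211} = \frac{1}{\left(7878 - \frac{893 + 23110}{-3635 - 5257}\right) - 4211} = \frac{1}{\left(7878 - \frac{24003}{-8892}\right) - 4211} = \frac{1}{\left(7878 - 24003 \left(- \frac{1}{8892}\right)\right) - 4211} = \frac{1}{\left(7878 - - \frac{2667}{988}\right) - 4211} = \frac{1}{\left(7878 + \frac{2667}{988}\right) - 4211} = \frac{1}{\frac{7786131}{988} - 4211} = \frac{1}{\frac{3625663}{988}} = \frac{988}{3625663}$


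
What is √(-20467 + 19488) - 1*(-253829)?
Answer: 253829 + I*√979 ≈ 2.5383e+5 + 31.289*I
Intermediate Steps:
√(-20467 + 19488) - 1*(-253829) = √(-979) + 253829 = I*√979 + 253829 = 253829 + I*√979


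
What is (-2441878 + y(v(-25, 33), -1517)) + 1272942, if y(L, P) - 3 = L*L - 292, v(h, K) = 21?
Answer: -1168784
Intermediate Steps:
y(L, P) = -289 + L² (y(L, P) = 3 + (L*L - 292) = 3 + (L² - 292) = 3 + (-292 + L²) = -289 + L²)
(-2441878 + y(v(-25, 33), -1517)) + 1272942 = (-2441878 + (-289 + 21²)) + 1272942 = (-2441878 + (-289 + 441)) + 1272942 = (-2441878 + 152) + 1272942 = -2441726 + 1272942 = -1168784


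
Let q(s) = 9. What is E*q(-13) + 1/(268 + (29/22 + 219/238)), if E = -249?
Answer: -792734513/353742 ≈ -2241.0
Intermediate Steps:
E*q(-13) + 1/(268 + (29/22 + 219/238)) = -249*9 + 1/(268 + (29/22 + 219/238)) = -2241 + 1/(268 + (29*(1/22) + 219*(1/238))) = -2241 + 1/(268 + (29/22 + 219/238)) = -2241 + 1/(268 + 2930/1309) = -2241 + 1/(353742/1309) = -2241 + 1309/353742 = -792734513/353742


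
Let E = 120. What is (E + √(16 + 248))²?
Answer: 14664 + 480*√66 ≈ 18564.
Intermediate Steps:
(E + √(16 + 248))² = (120 + √(16 + 248))² = (120 + √264)² = (120 + 2*√66)²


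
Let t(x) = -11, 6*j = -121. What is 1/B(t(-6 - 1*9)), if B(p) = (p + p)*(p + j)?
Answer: 3/2057 ≈ 0.0014584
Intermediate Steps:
j = -121/6 (j = (1/6)*(-121) = -121/6 ≈ -20.167)
B(p) = 2*p*(-121/6 + p) (B(p) = (p + p)*(p - 121/6) = (2*p)*(-121/6 + p) = 2*p*(-121/6 + p))
1/B(t(-6 - 1*9)) = 1/((1/3)*(-11)*(-121 + 6*(-11))) = 1/((1/3)*(-11)*(-121 - 66)) = 1/((1/3)*(-11)*(-187)) = 1/(2057/3) = 3/2057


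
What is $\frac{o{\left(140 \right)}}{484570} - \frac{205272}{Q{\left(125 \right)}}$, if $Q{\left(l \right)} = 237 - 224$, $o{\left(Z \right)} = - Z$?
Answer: $- \frac{9946865486}{629941} \approx -15790.0$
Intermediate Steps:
$Q{\left(l \right)} = 13$
$\frac{o{\left(140 \right)}}{484570} - \frac{205272}{Q{\left(125 \right)}} = \frac{\left(-1\right) 140}{484570} - \frac{205272}{13} = \left(-140\right) \frac{1}{484570} - \frac{205272}{13} = - \frac{14}{48457} - \frac{205272}{13} = - \frac{9946865486}{629941}$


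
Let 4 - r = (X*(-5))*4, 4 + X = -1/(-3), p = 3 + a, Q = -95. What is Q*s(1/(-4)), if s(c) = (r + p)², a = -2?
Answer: -3992375/9 ≈ -4.4360e+5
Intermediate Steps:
p = 1 (p = 3 - 2 = 1)
X = -11/3 (X = -4 - 1/(-3) = -4 - 1*(-⅓) = -4 + ⅓ = -11/3 ≈ -3.6667)
r = -208/3 (r = 4 - (-11/3*(-5))*4 = 4 - 55*4/3 = 4 - 1*220/3 = 4 - 220/3 = -208/3 ≈ -69.333)
s(c) = 42025/9 (s(c) = (-208/3 + 1)² = (-205/3)² = 42025/9)
Q*s(1/(-4)) = -95*42025/9 = -3992375/9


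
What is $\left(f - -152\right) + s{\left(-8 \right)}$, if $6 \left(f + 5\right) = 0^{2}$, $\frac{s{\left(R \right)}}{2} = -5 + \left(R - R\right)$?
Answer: $137$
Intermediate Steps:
$s{\left(R \right)} = -10$ ($s{\left(R \right)} = 2 \left(-5 + \left(R - R\right)\right) = 2 \left(-5 + 0\right) = 2 \left(-5\right) = -10$)
$f = -5$ ($f = -5 + \frac{0^{2}}{6} = -5 + \frac{1}{6} \cdot 0 = -5 + 0 = -5$)
$\left(f - -152\right) + s{\left(-8 \right)} = \left(-5 - -152\right) - 10 = \left(-5 + 152\right) - 10 = 147 - 10 = 137$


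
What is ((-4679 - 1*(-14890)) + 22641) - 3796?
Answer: 29056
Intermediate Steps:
((-4679 - 1*(-14890)) + 22641) - 3796 = ((-4679 + 14890) + 22641) - 3796 = (10211 + 22641) - 3796 = 32852 - 3796 = 29056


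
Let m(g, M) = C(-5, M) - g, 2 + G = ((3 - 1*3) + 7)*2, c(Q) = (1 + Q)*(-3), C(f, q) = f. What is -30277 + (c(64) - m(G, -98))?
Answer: -30455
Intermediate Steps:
c(Q) = -3 - 3*Q
G = 12 (G = -2 + ((3 - 1*3) + 7)*2 = -2 + ((3 - 3) + 7)*2 = -2 + (0 + 7)*2 = -2 + 7*2 = -2 + 14 = 12)
m(g, M) = -5 - g
-30277 + (c(64) - m(G, -98)) = -30277 + ((-3 - 3*64) - (-5 - 1*12)) = -30277 + ((-3 - 192) - (-5 - 12)) = -30277 + (-195 - 1*(-17)) = -30277 + (-195 + 17) = -30277 - 178 = -30455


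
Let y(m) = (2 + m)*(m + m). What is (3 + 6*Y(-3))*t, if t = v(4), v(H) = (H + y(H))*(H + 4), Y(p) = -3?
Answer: -6240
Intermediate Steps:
y(m) = 2*m*(2 + m) (y(m) = (2 + m)*(2*m) = 2*m*(2 + m))
v(H) = (4 + H)*(H + 2*H*(2 + H)) (v(H) = (H + 2*H*(2 + H))*(H + 4) = (H + 2*H*(2 + H))*(4 + H) = (4 + H)*(H + 2*H*(2 + H)))
t = 416 (t = 4*(20 + 2*4² + 13*4) = 4*(20 + 2*16 + 52) = 4*(20 + 32 + 52) = 4*104 = 416)
(3 + 6*Y(-3))*t = (3 + 6*(-3))*416 = (3 - 18)*416 = -15*416 = -6240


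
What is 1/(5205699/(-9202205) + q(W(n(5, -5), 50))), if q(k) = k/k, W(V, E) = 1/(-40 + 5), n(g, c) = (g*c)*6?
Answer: 9202205/3996506 ≈ 2.3026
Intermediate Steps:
n(g, c) = 6*c*g (n(g, c) = (c*g)*6 = 6*c*g)
W(V, E) = -1/35 (W(V, E) = 1/(-35) = -1/35)
q(k) = 1
1/(5205699/(-9202205) + q(W(n(5, -5), 50))) = 1/(5205699/(-9202205) + 1) = 1/(5205699*(-1/9202205) + 1) = 1/(-5205699/9202205 + 1) = 1/(3996506/9202205) = 9202205/3996506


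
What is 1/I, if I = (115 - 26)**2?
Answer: 1/7921 ≈ 0.00012625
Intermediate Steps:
I = 7921 (I = 89**2 = 7921)
1/I = 1/7921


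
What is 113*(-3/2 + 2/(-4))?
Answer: -226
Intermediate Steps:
113*(-3/2 + 2/(-4)) = 113*(-3*½ + 2*(-¼)) = 113*(-3/2 - ½) = 113*(-2) = -226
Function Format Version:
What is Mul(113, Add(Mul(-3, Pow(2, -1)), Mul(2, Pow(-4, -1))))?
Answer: -226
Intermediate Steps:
Mul(113, Add(Mul(-3, Pow(2, -1)), Mul(2, Pow(-4, -1)))) = Mul(113, Add(Mul(-3, Rational(1, 2)), Mul(2, Rational(-1, 4)))) = Mul(113, Add(Rational(-3, 2), Rational(-1, 2))) = Mul(113, -2) = -226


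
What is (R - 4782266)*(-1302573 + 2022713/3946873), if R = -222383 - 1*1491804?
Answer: 4771262534296308964/563839 ≈ 8.4621e+12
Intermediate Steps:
R = -1714187 (R = -222383 - 1491804 = -1714187)
(R - 4782266)*(-1302573 + 2022713/3946873) = (-1714187 - 4782266)*(-1302573 + 2022713/3946873) = -6496453*(-1302573 + 2022713*(1/3946873)) = -6496453*(-1302573 + 288959/563839) = -6496453*(-734441168788/563839) = 4771262534296308964/563839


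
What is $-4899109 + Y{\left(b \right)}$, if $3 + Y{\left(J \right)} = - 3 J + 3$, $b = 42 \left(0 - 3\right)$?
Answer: $-4898731$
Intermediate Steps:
$b = -126$ ($b = 42 \left(0 - 3\right) = 42 \left(-3\right) = -126$)
$Y{\left(J \right)} = - 3 J$ ($Y{\left(J \right)} = -3 - \left(-3 + 3 J\right) = - 3 J$)
$-4899109 + Y{\left(b \right)} = -4899109 - -378 = -4899109 + 378 = -4898731$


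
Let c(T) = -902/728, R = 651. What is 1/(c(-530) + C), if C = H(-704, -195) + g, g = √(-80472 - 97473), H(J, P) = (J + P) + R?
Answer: -11007724/10602554483 - 132496*I*√177945/31807663449 ≈ -0.0010382 - 0.0017572*I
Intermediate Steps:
H(J, P) = 651 + J + P (H(J, P) = (J + P) + 651 = 651 + J + P)
g = I*√177945 (g = √(-177945) = I*√177945 ≈ 421.84*I)
C = -248 + I*√177945 (C = (651 - 704 - 195) + I*√177945 = -248 + I*√177945 ≈ -248.0 + 421.84*I)
c(T) = -451/364 (c(T) = -902*1/728 = -451/364)
1/(c(-530) + C) = 1/(-451/364 + (-248 + I*√177945)) = 1/(-90723/364 + I*√177945)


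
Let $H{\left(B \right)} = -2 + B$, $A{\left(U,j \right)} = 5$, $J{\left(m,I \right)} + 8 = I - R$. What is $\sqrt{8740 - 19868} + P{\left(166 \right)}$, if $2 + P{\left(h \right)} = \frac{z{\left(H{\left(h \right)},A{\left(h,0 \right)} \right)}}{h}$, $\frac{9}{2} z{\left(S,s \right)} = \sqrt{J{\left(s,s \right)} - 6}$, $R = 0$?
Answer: $-2 + \frac{i}{249} + 2 i \sqrt{2782} \approx -2.0 + 105.49 i$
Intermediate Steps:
$J{\left(m,I \right)} = -8 + I$ ($J{\left(m,I \right)} = -8 + \left(I - 0\right) = -8 + \left(I + 0\right) = -8 + I$)
$z{\left(S,s \right)} = \frac{2 \sqrt{-14 + s}}{9}$ ($z{\left(S,s \right)} = \frac{2 \sqrt{\left(-8 + s\right) - 6}}{9} = \frac{2 \sqrt{-14 + s}}{9}$)
$P{\left(h \right)} = -2 + \frac{2 i}{3 h}$ ($P{\left(h \right)} = -2 + \frac{\frac{2}{9} \sqrt{-14 + 5}}{h} = -2 + \frac{\frac{2}{9} \sqrt{-9}}{h} = -2 + \frac{\frac{2}{9} \cdot 3 i}{h} = -2 + \frac{\frac{2}{3} i}{h} = -2 + \frac{2 i}{3 h}$)
$\sqrt{8740 - 19868} + P{\left(166 \right)} = \sqrt{8740 - 19868} - \left(2 - \frac{2 i}{3 \cdot 166}\right) = \sqrt{-11128} - \left(2 - \frac{2}{3} i \frac{1}{166}\right) = 2 i \sqrt{2782} - \left(2 - \frac{i}{249}\right) = -2 + \frac{i}{249} + 2 i \sqrt{2782}$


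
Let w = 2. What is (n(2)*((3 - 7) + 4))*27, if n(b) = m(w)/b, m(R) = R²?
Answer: 0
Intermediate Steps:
n(b) = 4/b (n(b) = 2²/b = 4/b)
(n(2)*((3 - 7) + 4))*27 = ((4/2)*((3 - 7) + 4))*27 = ((4*(½))*(-4 + 4))*27 = (2*0)*27 = 0*27 = 0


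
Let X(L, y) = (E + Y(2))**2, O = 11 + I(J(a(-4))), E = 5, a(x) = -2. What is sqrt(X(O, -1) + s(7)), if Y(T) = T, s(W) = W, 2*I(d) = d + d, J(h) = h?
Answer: 2*sqrt(14) ≈ 7.4833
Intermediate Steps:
I(d) = d (I(d) = (d + d)/2 = (2*d)/2 = d)
O = 9 (O = 11 - 2 = 9)
X(L, y) = 49 (X(L, y) = (5 + 2)**2 = 7**2 = 49)
sqrt(X(O, -1) + s(7)) = sqrt(49 + 7) = sqrt(56) = 2*sqrt(14)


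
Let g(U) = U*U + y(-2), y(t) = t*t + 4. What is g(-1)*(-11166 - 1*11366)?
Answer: -202788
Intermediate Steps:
y(t) = 4 + t² (y(t) = t² + 4 = 4 + t²)
g(U) = 8 + U² (g(U) = U*U + (4 + (-2)²) = U² + (4 + 4) = U² + 8 = 8 + U²)
g(-1)*(-11166 - 1*11366) = (8 + (-1)²)*(-11166 - 1*11366) = (8 + 1)*(-11166 - 11366) = 9*(-22532) = -202788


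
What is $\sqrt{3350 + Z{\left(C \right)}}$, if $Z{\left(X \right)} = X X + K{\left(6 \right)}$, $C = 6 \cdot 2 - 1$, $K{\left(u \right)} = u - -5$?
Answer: $\sqrt{3482} \approx 59.008$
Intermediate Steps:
$K{\left(u \right)} = 5 + u$ ($K{\left(u \right)} = u + 5 = 5 + u$)
$C = 11$ ($C = 12 - 1 = 11$)
$Z{\left(X \right)} = 11 + X^{2}$ ($Z{\left(X \right)} = X X + \left(5 + 6\right) = X^{2} + 11 = 11 + X^{2}$)
$\sqrt{3350 + Z{\left(C \right)}} = \sqrt{3350 + \left(11 + 11^{2}\right)} = \sqrt{3350 + \left(11 + 121\right)} = \sqrt{3350 + 132} = \sqrt{3482}$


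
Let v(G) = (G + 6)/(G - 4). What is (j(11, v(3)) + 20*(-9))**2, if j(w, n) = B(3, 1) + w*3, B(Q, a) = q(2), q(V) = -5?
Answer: 23104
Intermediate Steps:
B(Q, a) = -5
v(G) = (6 + G)/(-4 + G)
j(w, n) = -5 + 3*w (j(w, n) = -5 + w*3 = -5 + 3*w)
(j(11, v(3)) + 20*(-9))**2 = ((-5 + 3*11) + 20*(-9))**2 = ((-5 + 33) - 180)**2 = (28 - 180)**2 = (-152)**2 = 23104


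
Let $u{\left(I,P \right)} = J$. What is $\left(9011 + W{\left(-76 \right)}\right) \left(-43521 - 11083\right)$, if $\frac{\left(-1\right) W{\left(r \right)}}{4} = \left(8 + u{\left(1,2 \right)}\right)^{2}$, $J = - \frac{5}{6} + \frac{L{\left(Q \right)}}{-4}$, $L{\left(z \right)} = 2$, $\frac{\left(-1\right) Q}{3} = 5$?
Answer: $- \frac{4340963396}{9} \approx -4.8233 \cdot 10^{8}$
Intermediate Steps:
$Q = -15$ ($Q = \left(-3\right) 5 = -15$)
$J = - \frac{4}{3}$ ($J = - \frac{5}{6} + \frac{2}{-4} = \left(-5\right) \frac{1}{6} + 2 \left(- \frac{1}{4}\right) = - \frac{5}{6} - \frac{1}{2} = - \frac{4}{3} \approx -1.3333$)
$u{\left(I,P \right)} = - \frac{4}{3}$
$W{\left(r \right)} = - \frac{1600}{9}$ ($W{\left(r \right)} = - 4 \left(8 - \frac{4}{3}\right)^{2} = - 4 \left(\frac{20}{3}\right)^{2} = \left(-4\right) \frac{400}{9} = - \frac{1600}{9}$)
$\left(9011 + W{\left(-76 \right)}\right) \left(-43521 - 11083\right) = \left(9011 - \frac{1600}{9}\right) \left(-43521 - 11083\right) = \frac{79499 \left(-43521 - 11083\right)}{9} = \frac{79499}{9} \left(-54604\right) = - \frac{4340963396}{9}$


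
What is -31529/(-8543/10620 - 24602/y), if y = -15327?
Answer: -570229079940/14481631 ≈ -39376.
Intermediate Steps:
-31529/(-8543/10620 - 24602/y) = -31529/(-8543/10620 - 24602/(-15327)) = -31529/(-8543*1/10620 - 24602*(-1/15327)) = -31529/(-8543/10620 + 24602/15327) = -31529/14481631/18085860 = -31529*18085860/14481631 = -570229079940/14481631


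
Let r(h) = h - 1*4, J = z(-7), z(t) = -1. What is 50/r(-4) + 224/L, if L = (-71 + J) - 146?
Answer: -3173/436 ≈ -7.2775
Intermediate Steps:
J = -1
r(h) = -4 + h (r(h) = h - 4 = -4 + h)
L = -218 (L = (-71 - 1) - 146 = -72 - 146 = -218)
50/r(-4) + 224/L = 50/(-4 - 4) + 224/(-218) = 50/(-8) + 224*(-1/218) = 50*(-⅛) - 112/109 = -25/4 - 112/109 = -3173/436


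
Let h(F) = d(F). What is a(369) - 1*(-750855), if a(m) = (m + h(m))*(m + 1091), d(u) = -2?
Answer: 1286675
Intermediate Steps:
h(F) = -2
a(m) = (-2 + m)*(1091 + m) (a(m) = (m - 2)*(m + 1091) = (-2 + m)*(1091 + m))
a(369) - 1*(-750855) = (-2182 + 369**2 + 1089*369) - 1*(-750855) = (-2182 + 136161 + 401841) + 750855 = 535820 + 750855 = 1286675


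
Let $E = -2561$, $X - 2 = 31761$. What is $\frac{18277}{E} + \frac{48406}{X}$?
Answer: $- \frac{456564585}{81345043} \approx -5.6127$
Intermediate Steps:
$X = 31763$ ($X = 2 + 31761 = 31763$)
$\frac{18277}{E} + \frac{48406}{X} = \frac{18277}{-2561} + \frac{48406}{31763} = 18277 \left(- \frac{1}{2561}\right) + 48406 \cdot \frac{1}{31763} = - \frac{18277}{2561} + \frac{48406}{31763} = - \frac{456564585}{81345043}$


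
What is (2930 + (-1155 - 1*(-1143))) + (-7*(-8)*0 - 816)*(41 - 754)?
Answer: 584726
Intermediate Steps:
(2930 + (-1155 - 1*(-1143))) + (-7*(-8)*0 - 816)*(41 - 754) = (2930 + (-1155 + 1143)) + (56*0 - 816)*(-713) = (2930 - 12) + (0 - 816)*(-713) = 2918 - 816*(-713) = 2918 + 581808 = 584726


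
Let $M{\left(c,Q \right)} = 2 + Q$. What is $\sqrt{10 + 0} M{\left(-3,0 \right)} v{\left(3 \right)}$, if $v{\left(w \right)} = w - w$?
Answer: $0$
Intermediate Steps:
$v{\left(w \right)} = 0$
$\sqrt{10 + 0} M{\left(-3,0 \right)} v{\left(3 \right)} = \sqrt{10 + 0} \left(2 + 0\right) 0 = \sqrt{10} \cdot 2 \cdot 0 = 2 \sqrt{10} \cdot 0 = 0$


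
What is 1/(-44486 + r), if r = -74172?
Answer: -1/118658 ≈ -8.4276e-6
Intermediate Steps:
1/(-44486 + r) = 1/(-44486 - 74172) = 1/(-118658) = -1/118658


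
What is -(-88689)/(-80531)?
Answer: -88689/80531 ≈ -1.1013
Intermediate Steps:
-(-88689)/(-80531) = -(-88689)*(-1)/80531 = -1*88689/80531 = -88689/80531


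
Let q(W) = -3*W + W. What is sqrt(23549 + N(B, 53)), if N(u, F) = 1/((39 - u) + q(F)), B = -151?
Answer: sqrt(41540457)/42 ≈ 153.46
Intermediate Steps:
q(W) = -2*W
N(u, F) = 1/(39 - u - 2*F) (N(u, F) = 1/((39 - u) - 2*F) = 1/(39 - u - 2*F))
sqrt(23549 + N(B, 53)) = sqrt(23549 - 1/(-39 - 151 + 2*53)) = sqrt(23549 - 1/(-39 - 151 + 106)) = sqrt(23549 - 1/(-84)) = sqrt(23549 - 1*(-1/84)) = sqrt(23549 + 1/84) = sqrt(1978117/84) = sqrt(41540457)/42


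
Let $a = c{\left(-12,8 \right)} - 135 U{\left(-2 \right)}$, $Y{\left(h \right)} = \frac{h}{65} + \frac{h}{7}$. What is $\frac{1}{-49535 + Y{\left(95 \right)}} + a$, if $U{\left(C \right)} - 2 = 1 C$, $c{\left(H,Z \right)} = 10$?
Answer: $\frac{45063079}{4506317} \approx 10.0$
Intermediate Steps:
$U{\left(C \right)} = 2 + C$ ($U{\left(C \right)} = 2 + 1 C = 2 + C$)
$Y{\left(h \right)} = \frac{72 h}{455}$ ($Y{\left(h \right)} = h \frac{1}{65} + h \frac{1}{7} = \frac{h}{65} + \frac{h}{7} = \frac{72 h}{455}$)
$a = 10$ ($a = 10 - 135 \left(2 - 2\right) = 10 - 0 = 10 + 0 = 10$)
$\frac{1}{-49535 + Y{\left(95 \right)}} + a = \frac{1}{-49535 + \frac{72}{455} \cdot 95} + 10 = \frac{1}{-49535 + \frac{1368}{91}} + 10 = \frac{1}{- \frac{4506317}{91}} + 10 = - \frac{91}{4506317} + 10 = \frac{45063079}{4506317}$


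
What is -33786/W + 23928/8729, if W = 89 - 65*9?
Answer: 153393141/2164792 ≈ 70.858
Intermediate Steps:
W = -496 (W = 89 - 585 = -496)
-33786/W + 23928/8729 = -33786/(-496) + 23928/8729 = -33786*(-1/496) + 23928*(1/8729) = 16893/248 + 23928/8729 = 153393141/2164792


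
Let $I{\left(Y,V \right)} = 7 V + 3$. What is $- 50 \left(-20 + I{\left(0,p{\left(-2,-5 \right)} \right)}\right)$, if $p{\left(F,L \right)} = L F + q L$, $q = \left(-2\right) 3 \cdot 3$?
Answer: $-34150$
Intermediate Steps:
$q = -18$ ($q = \left(-6\right) 3 = -18$)
$p{\left(F,L \right)} = - 18 L + F L$ ($p{\left(F,L \right)} = L F - 18 L = F L - 18 L = - 18 L + F L$)
$I{\left(Y,V \right)} = 3 + 7 V$
$- 50 \left(-20 + I{\left(0,p{\left(-2,-5 \right)} \right)}\right) = - 50 \left(-20 + \left(3 + 7 \left(- 5 \left(-18 - 2\right)\right)\right)\right) = - 50 \left(-20 + \left(3 + 7 \left(\left(-5\right) \left(-20\right)\right)\right)\right) = - 50 \left(-20 + \left(3 + 7 \cdot 100\right)\right) = - 50 \left(-20 + \left(3 + 700\right)\right) = - 50 \left(-20 + 703\right) = \left(-50\right) 683 = -34150$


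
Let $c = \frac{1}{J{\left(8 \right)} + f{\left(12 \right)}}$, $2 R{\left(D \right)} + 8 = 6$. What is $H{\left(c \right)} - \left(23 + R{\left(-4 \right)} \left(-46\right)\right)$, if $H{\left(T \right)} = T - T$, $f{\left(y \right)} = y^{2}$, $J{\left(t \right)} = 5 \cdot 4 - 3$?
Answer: $-69$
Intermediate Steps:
$R{\left(D \right)} = -1$ ($R{\left(D \right)} = -4 + \frac{1}{2} \cdot 6 = -4 + 3 = -1$)
$J{\left(t \right)} = 17$ ($J{\left(t \right)} = 20 - 3 = 17$)
$c = \frac{1}{161}$ ($c = \frac{1}{17 + 12^{2}} = \frac{1}{17 + 144} = \frac{1}{161} \approx 0.0062112$)
$H{\left(T \right)} = 0$
$H{\left(c \right)} - \left(23 + R{\left(-4 \right)} \left(-46\right)\right) = 0 - \left(23 - -46\right) = 0 - \left(23 + 46\right) = 0 - 69 = -69$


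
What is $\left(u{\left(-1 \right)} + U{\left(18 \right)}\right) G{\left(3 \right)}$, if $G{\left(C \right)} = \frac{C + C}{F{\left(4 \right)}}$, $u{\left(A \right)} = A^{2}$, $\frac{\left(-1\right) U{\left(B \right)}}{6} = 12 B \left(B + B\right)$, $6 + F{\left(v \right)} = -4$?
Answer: $27993$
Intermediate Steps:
$F{\left(v \right)} = -10$ ($F{\left(v \right)} = -6 - 4 = -10$)
$U{\left(B \right)} = - 144 B^{2}$ ($U{\left(B \right)} = - 6 \cdot 12 B \left(B + B\right) = - 6 \cdot 12 B 2 B = - 6 \cdot 24 B^{2} = - 144 B^{2}$)
$G{\left(C \right)} = - \frac{C}{5}$ ($G{\left(C \right)} = \frac{C + C}{-10} = - \frac{2 C}{10} = - \frac{C}{5}$)
$\left(u{\left(-1 \right)} + U{\left(18 \right)}\right) G{\left(3 \right)} = \left(\left(-1\right)^{2} - 144 \cdot 18^{2}\right) \left(\left(- \frac{1}{5}\right) 3\right) = \left(1 - 46656\right) \left(- \frac{3}{5}\right) = \left(-46655\right) \left(- \frac{3}{5}\right) = 27993$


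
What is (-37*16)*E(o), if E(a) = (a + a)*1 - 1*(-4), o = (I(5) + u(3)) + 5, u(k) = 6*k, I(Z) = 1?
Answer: -30784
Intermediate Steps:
o = 24 (o = (1 + 6*3) + 5 = (1 + 18) + 5 = 19 + 5 = 24)
E(a) = 4 + 2*a (E(a) = (2*a)*1 + 4 = 2*a + 4 = 4 + 2*a)
(-37*16)*E(o) = (-37*16)*(4 + 2*24) = -592*(4 + 48) = -592*52 = -30784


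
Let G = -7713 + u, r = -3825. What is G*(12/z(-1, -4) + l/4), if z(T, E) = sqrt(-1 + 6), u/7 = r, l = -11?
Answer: 94842 - 413856*sqrt(5)/5 ≈ -90240.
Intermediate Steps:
u = -26775 (u = 7*(-3825) = -26775)
z(T, E) = sqrt(5)
G = -34488 (G = -7713 - 26775 = -34488)
G*(12/z(-1, -4) + l/4) = -34488*(12/(sqrt(5)) - 11/4) = -34488*(12*(sqrt(5)/5) - 11*1/4) = -34488*(12*sqrt(5)/5 - 11/4) = -34488*(-11/4 + 12*sqrt(5)/5) = 94842 - 413856*sqrt(5)/5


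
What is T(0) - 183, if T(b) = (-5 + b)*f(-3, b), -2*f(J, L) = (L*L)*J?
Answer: -183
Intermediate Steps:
f(J, L) = -J*L²/2 (f(J, L) = -L*L*J/2 = -L²*J/2 = -J*L²/2)
T(b) = 3*b²*(-5 + b)/2 (T(b) = (-5 + b)*(-½*(-3)*b²) = (-5 + b)*(3*b²/2) = 3*b²*(-5 + b)/2)
T(0) - 183 = (3/2)*0²*(-5 + 0) - 183 = (3/2)*0*(-5) - 183 = 0 - 183 = -183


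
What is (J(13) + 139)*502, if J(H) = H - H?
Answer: 69778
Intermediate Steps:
J(H) = 0
(J(13) + 139)*502 = (0 + 139)*502 = 139*502 = 69778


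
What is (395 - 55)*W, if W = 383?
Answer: 130220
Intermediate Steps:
(395 - 55)*W = (395 - 55)*383 = 340*383 = 130220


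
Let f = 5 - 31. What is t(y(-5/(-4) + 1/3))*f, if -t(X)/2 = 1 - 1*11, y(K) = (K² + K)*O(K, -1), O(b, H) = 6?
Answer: -520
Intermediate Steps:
y(K) = 6*K + 6*K² (y(K) = (K² + K)*6 = (K + K²)*6 = 6*K + 6*K²)
t(X) = 20 (t(X) = -2*(1 - 1*11) = -2*(1 - 11) = -2*(-10) = 20)
f = -26
t(y(-5/(-4) + 1/3))*f = 20*(-26) = -520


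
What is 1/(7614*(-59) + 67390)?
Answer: -1/381836 ≈ -2.6189e-6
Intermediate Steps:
1/(7614*(-59) + 67390) = 1/(-449226 + 67390) = 1/(-381836) = -1/381836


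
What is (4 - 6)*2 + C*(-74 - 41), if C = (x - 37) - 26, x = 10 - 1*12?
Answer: 7471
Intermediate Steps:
x = -2 (x = 10 - 12 = -2)
C = -65 (C = (-2 - 37) - 26 = -39 - 26 = -65)
(4 - 6)*2 + C*(-74 - 41) = (4 - 6)*2 - 65*(-74 - 41) = -2*2 - 65*(-115) = -4 + 7475 = 7471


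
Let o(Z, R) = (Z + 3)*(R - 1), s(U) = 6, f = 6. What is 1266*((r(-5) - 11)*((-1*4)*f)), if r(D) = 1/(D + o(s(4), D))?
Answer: 19749600/59 ≈ 3.3474e+5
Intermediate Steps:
o(Z, R) = (-1 + R)*(3 + Z) (o(Z, R) = (3 + Z)*(-1 + R) = (-1 + R)*(3 + Z))
r(D) = 1/(-9 + 10*D) (r(D) = 1/(D + (-3 - 1*6 + 3*D + D*6)) = 1/(D + (-3 - 6 + 3*D + 6*D)) = 1/(D + (-9 + 9*D)) = 1/(-9 + 10*D))
1266*((r(-5) - 11)*((-1*4)*f)) = 1266*((1/(-9 + 10*(-5)) - 11)*(-1*4*6)) = 1266*((1/(-9 - 50) - 11)*(-4*6)) = 1266*((1/(-59) - 11)*(-24)) = 1266*((-1/59 - 11)*(-24)) = 1266*(-650/59*(-24)) = 1266*(15600/59) = 19749600/59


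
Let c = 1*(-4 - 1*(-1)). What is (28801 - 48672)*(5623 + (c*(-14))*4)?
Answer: -115072961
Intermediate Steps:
c = -3 (c = 1*(-4 + 1) = 1*(-3) = -3)
(28801 - 48672)*(5623 + (c*(-14))*4) = (28801 - 48672)*(5623 - 3*(-14)*4) = -19871*(5623 + 42*4) = -19871*(5623 + 168) = -19871*5791 = -115072961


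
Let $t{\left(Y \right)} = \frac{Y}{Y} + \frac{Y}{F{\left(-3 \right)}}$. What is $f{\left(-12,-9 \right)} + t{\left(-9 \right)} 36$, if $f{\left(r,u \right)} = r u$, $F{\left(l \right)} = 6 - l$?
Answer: $108$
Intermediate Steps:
$t{\left(Y \right)} = 1 + \frac{Y}{9}$ ($t{\left(Y \right)} = \frac{Y}{Y} + \frac{Y}{6 - -3} = 1 + \frac{Y}{6 + 3} = 1 + \frac{Y}{9}$)
$f{\left(-12,-9 \right)} + t{\left(-9 \right)} 36 = \left(-12\right) \left(-9\right) + \left(1 + \frac{1}{9} \left(-9\right)\right) 36 = 108 + \left(1 - 1\right) 36 = 108 + 0 \cdot 36 = 108 + 0 = 108$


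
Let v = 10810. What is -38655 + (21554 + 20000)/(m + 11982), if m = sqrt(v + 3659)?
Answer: -1849525454999/47851285 - 41554*sqrt(14469)/143553855 ≈ -38652.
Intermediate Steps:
m = sqrt(14469) (m = sqrt(10810 + 3659) = sqrt(14469) ≈ 120.29)
-38655 + (21554 + 20000)/(m + 11982) = -38655 + (21554 + 20000)/(sqrt(14469) + 11982) = -38655 + 41554/(11982 + sqrt(14469))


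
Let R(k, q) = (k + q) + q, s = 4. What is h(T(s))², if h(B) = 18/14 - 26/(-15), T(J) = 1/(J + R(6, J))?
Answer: 100489/11025 ≈ 9.1147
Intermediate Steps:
R(k, q) = k + 2*q
T(J) = 1/(6 + 3*J) (T(J) = 1/(J + (6 + 2*J)) = 1/(6 + 3*J))
h(B) = 317/105 (h(B) = 18*(1/14) - 26*(-1/15) = 9/7 + 26/15 = 317/105)
h(T(s))² = (317/105)² = 100489/11025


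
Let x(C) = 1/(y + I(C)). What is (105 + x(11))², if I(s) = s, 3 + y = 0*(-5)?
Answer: 707281/64 ≈ 11051.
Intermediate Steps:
y = -3 (y = -3 + 0*(-5) = -3 + 0 = -3)
x(C) = 1/(-3 + C)
(105 + x(11))² = (105 + 1/(-3 + 11))² = (105 + 1/8)² = (105 + ⅛)² = (841/8)² = 707281/64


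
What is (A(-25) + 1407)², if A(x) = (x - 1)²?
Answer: 4338889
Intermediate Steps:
A(x) = (-1 + x)²
(A(-25) + 1407)² = ((-1 - 25)² + 1407)² = ((-26)² + 1407)² = (676 + 1407)² = 2083² = 4338889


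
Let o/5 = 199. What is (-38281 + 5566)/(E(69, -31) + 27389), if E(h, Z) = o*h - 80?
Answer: -15/44 ≈ -0.34091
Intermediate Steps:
o = 995 (o = 5*199 = 995)
E(h, Z) = -80 + 995*h (E(h, Z) = 995*h - 80 = -80 + 995*h)
(-38281 + 5566)/(E(69, -31) + 27389) = (-38281 + 5566)/((-80 + 995*69) + 27389) = -32715/((-80 + 68655) + 27389) = -32715/(68575 + 27389) = -32715/95964 = -32715*1/95964 = -15/44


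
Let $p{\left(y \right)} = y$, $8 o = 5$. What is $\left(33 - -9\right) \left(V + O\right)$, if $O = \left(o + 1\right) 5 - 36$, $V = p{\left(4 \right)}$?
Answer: $- \frac{4011}{4} \approx -1002.8$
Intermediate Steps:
$o = \frac{5}{8}$ ($o = \frac{1}{8} \cdot 5 = \frac{5}{8} \approx 0.625$)
$V = 4$
$O = - \frac{223}{8}$ ($O = \left(\frac{5}{8} + 1\right) 5 - 36 = \frac{13}{8} \cdot 5 - 36 = \frac{65}{8} - 36 = - \frac{223}{8} \approx -27.875$)
$\left(33 - -9\right) \left(V + O\right) = \left(33 - -9\right) \left(4 - \frac{223}{8}\right) = \left(33 + 9\right) \left(- \frac{191}{8}\right) = 42 \left(- \frac{191}{8}\right) = - \frac{4011}{4}$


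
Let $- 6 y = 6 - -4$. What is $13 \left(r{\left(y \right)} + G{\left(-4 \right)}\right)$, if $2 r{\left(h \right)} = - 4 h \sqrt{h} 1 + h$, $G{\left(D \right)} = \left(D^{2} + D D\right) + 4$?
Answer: $\frac{2743}{6} + \frac{130 i \sqrt{15}}{9} \approx 457.17 + 55.943 i$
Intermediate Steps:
$G{\left(D \right)} = 4 + 2 D^{2}$ ($G{\left(D \right)} = \left(D^{2} + D^{2}\right) + 4 = 2 D^{2} + 4 = 4 + 2 D^{2}$)
$y = - \frac{5}{3}$ ($y = - \frac{6 - -4}{6} = - \frac{6 + 4}{6} = \left(- \frac{1}{6}\right) 10 = - \frac{5}{3} \approx -1.6667$)
$r{\left(h \right)} = \frac{h}{2} - 2 h^{\frac{3}{2}}$ ($r{\left(h \right)} = \frac{- 4 h \sqrt{h} 1 + h}{2} = \frac{- 4 h^{\frac{3}{2}} \cdot 1 + h}{2} = \frac{- 4 h^{\frac{3}{2}} + h}{2} = \frac{h - 4 h^{\frac{3}{2}}}{2} = \frac{h}{2} - 2 h^{\frac{3}{2}}$)
$13 \left(r{\left(y \right)} + G{\left(-4 \right)}\right) = 13 \left(\left(\frac{1}{2} \left(- \frac{5}{3}\right) - 2 \left(- \frac{5}{3}\right)^{\frac{3}{2}}\right) + \left(4 + 2 \left(-4\right)^{2}\right)\right) = 13 \left(\left(- \frac{5}{6} - 2 \left(- \frac{5 i \sqrt{15}}{9}\right)\right) + \left(4 + 2 \cdot 16\right)\right) = 13 \left(\left(- \frac{5}{6} + \frac{10 i \sqrt{15}}{9}\right) + \left(4 + 32\right)\right) = 13 \left(\left(- \frac{5}{6} + \frac{10 i \sqrt{15}}{9}\right) + 36\right) = 13 \left(\frac{211}{6} + \frac{10 i \sqrt{15}}{9}\right) = \frac{2743}{6} + \frac{130 i \sqrt{15}}{9}$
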